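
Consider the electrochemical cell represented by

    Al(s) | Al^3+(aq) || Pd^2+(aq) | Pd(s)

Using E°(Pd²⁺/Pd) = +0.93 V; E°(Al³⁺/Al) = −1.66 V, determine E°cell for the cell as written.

+2.59 V

By convention the left-hand electrode in cell notation is the anode (oxidation) and the right-hand electrode is the cathode (reduction).
E°cell = E°(right) − E°(left) = +0.93 − (−1.66) = +2.59 V.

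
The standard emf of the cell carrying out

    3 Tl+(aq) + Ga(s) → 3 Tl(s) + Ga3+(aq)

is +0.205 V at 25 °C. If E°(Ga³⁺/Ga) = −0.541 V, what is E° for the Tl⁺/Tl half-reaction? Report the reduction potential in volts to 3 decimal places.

−0.336 V

In the reaction as written the Tl⁺/Tl couple is reduced (cathode) and Ga³⁺/Ga is oxidized (anode), so E°cell = E°(Tl⁺/Tl) − E°(Ga³⁺/Ga).
E°(Tl⁺/Tl) = E°cell + E°(anode) = +0.205 + (−0.541) = −0.336 V.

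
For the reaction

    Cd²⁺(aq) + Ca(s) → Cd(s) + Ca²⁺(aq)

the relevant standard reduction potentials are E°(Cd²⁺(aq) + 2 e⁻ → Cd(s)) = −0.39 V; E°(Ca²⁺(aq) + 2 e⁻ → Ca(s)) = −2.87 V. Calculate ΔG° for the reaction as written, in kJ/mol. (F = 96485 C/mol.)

−479 kJ/mol

In the reaction as written Cd²⁺(aq) is reduced, so the Cd²⁺/Cd couple is the cathode and Ca²⁺/Ca is the anode.
E°cell = −0.39 − (−2.87) = +2.48 V; balancing electrons gives n = 2.
ΔG° = −nFE°cell = −(2)(96485)(+2.48) J/mol = −479 kJ/mol.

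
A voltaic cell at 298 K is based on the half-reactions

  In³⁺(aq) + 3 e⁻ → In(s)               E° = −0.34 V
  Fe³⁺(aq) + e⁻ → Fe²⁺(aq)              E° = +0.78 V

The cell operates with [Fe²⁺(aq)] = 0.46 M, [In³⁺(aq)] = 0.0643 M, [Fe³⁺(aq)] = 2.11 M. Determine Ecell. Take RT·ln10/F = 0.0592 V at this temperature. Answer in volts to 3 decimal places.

Since E°(Fe³⁺/Fe²⁺) > E°(In³⁺/In), Fe³⁺/Fe²⁺ serves as the cathode.
The standard potential is +0.78 − (−0.34) = +1.12 V and the balanced reaction transfers n = 3 electrons.
For the overall reaction 3 Fe³⁺(aq) + In(s) → 3 Fe²⁺(aq) + In³⁺(aq), Q = ([Fe²⁺(aq)]^3·[In³⁺(aq)]) / [Fe³⁺(aq)]^3 = 0.000666, giving log Q = −3.176.
E = E° − (0.0592/n)·log Q = +1.12 − (0.0592/3)(−3.176) = +1.183 V.

+1.183 V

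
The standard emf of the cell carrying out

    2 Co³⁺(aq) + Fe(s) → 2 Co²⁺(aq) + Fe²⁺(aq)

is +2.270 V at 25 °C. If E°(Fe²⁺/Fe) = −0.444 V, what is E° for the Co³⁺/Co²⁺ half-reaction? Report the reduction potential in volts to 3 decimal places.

+1.826 V

In the reaction as written the Co³⁺/Co²⁺ couple is reduced (cathode) and Fe²⁺/Fe is oxidized (anode), so E°cell = E°(Co³⁺/Co²⁺) − E°(Fe²⁺/Fe).
E°(Co³⁺/Co²⁺) = E°cell + E°(anode) = +2.270 + (−0.444) = +1.826 V.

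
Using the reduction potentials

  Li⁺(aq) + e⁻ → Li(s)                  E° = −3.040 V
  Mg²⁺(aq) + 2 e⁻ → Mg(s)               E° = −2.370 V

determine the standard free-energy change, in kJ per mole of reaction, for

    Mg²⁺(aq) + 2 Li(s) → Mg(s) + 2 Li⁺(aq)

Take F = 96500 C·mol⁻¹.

In the reaction as written Mg²⁺(aq) is reduced, so the Mg²⁺/Mg couple is the cathode and Li⁺/Li is the anode.
E°cell = −2.370 − (−3.040) = +0.670 V; balancing electrons gives n = 2.
ΔG° = −nFE°cell = −(2)(96500)(+0.670) J/mol = −129 kJ/mol.

−129 kJ/mol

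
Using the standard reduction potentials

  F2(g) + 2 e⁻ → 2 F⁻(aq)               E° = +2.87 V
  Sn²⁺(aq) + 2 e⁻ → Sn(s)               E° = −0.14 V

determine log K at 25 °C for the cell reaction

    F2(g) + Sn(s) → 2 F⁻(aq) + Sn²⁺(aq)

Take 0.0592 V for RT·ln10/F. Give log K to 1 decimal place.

The F₂/F⁻ couple is reduced (cathode); E°cell = +2.87 − (−0.14) = +3.01 V with n = 2.
At equilibrium E = 0, so log K = nE°cell / 0.0592 = (2)(+3.01) / 0.0592 = 101.7.

log K = 101.7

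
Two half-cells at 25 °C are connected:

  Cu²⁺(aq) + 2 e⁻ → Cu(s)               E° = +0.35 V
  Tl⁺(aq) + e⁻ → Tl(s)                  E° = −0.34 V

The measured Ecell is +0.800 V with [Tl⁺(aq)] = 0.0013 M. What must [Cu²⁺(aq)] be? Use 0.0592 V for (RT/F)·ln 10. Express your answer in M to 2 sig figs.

0.0088 M

With Cu²⁺/Cu at the cathode and Tl⁺/Tl at the anode, E°cell = +0.35 − (−0.34) = +0.69 V (n = 2).
Rearranging E = E° − (0.0592/n)·log Q gives log Q = 2(+0.69 − (+0.800))/0.0592 = −3.716.
Balancing electrons gives Cu²⁺(aq) + 2 Tl(s) → Cu(s) + 2 Tl⁺(aq); thus Q = [Tl⁺(aq)]^2 / [Cu²⁺(aq)].
Isolating [Cu²⁺(aq)] in Q = 10^{−3.716} yields log [Cu²⁺(aq)] = −2.056, i.e. 0.0088 M.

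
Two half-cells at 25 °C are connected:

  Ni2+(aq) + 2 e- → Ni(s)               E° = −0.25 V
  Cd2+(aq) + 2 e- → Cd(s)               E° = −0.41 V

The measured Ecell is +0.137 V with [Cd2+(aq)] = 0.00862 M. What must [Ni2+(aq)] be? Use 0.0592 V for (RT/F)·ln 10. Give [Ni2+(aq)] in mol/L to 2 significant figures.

The Ni²⁺/Ni couple has the larger reduction potential, so it is the cathode: E°cell = −0.25 − (−0.41) = +0.16 V and n = 2.
From the Nernst equation, log Q = n(E° − E)/0.0592 = 2·(+0.16 − (+0.137))/0.0592 = 0.777.
For Ni2+(aq) + Cd(s) → Ni(s) + Cd2+(aq), the reaction quotient is Q = [Cd2+(aq)] / [Ni2+(aq)].
Solving for the unknown gives log [Ni2+(aq)] = −2.841, so [Ni2+(aq)] ≈ 0.0014 M.

0.0014 M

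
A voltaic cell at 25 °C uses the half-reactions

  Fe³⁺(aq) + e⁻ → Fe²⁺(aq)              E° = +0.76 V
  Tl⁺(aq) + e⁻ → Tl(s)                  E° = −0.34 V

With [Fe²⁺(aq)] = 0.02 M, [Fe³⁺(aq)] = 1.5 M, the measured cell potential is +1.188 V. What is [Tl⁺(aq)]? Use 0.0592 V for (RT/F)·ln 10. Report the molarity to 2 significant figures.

2.4 M

Fe³⁺/Fe²⁺ is the cathode (higher E°); E°cell = +0.76 − (−0.34) = +1.10 V with n = 1.
Rearranging E = E° − (0.0592/n)·log Q gives log Q = 1(+1.10 − (+1.188))/0.0592 = −1.486.
Balancing electrons gives Fe³⁺(aq) + Tl(s) → Fe²⁺(aq) + Tl⁺(aq); thus Q = ([Fe²⁺(aq)]·[Tl⁺(aq)]) / [Fe³⁺(aq)].
Isolating [Tl⁺(aq)] in Q = 10^{−1.486} yields log [Tl⁺(aq)] = 0.389, i.e. 2.4 M.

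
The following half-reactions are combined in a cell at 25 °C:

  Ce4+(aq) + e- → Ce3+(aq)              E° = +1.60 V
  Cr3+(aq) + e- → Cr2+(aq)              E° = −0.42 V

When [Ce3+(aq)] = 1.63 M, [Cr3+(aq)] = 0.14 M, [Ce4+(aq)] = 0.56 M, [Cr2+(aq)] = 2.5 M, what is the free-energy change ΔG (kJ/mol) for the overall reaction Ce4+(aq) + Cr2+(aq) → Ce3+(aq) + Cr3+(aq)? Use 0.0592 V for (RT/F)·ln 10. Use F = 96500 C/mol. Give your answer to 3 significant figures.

−199 kJ/mol

The standard cell potential is +1.60 − (−0.42) = +2.02 V, with n = 1 electron in the balanced equation.
Q = ([Ce3+(aq)]·[Cr3+(aq)]) / ([Ce4+(aq)]·[Cr2+(aq)]) = 0.163, so log Q = −0.788 and E = +2.02 − (0.0592/1)(−0.788) = +2.0666 V.
Finally ΔG = −nFE = −(1)(96500 C/mol)(+2.0666 V) = −199 kJ/mol.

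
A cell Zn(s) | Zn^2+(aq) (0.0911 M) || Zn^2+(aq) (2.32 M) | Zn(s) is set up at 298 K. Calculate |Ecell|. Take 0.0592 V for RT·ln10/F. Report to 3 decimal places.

For a concentration cell E°cell = 0, since both electrodes use the same couple.
The compartment with the higher Zn^2+(aq) concentration (2.32 M) acts as the cathode; ions are reduced there and produced at the dilute (0.0911 M) anode.
With n = 2, Ecell = −(0.0592/2)·log([dilute]/[conc]) = −(0.0592/2)·log(0.0911/2.32) = +0.042 V.

0.042 V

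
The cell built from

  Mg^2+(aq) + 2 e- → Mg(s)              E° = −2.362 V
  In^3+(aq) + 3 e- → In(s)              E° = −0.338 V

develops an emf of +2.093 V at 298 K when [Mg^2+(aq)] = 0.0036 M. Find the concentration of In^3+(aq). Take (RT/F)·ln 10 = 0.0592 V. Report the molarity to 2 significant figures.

With In³⁺/In at the cathode and Mg²⁺/Mg at the anode, E°cell = −0.338 − (−2.362) = +2.024 V (n = 6).
From the Nernst equation, log Q = n(E° − E)/0.0592 = 6·(+2.024 − (+2.093))/0.0592 = −6.993.
The balanced reaction is 2 In^3+(aq) + 3 Mg(s) → 2 In(s) + 3 Mg^2+(aq), so Q = [Mg^2+(aq)]^3 / [In^3+(aq)]^2.
Isolating [In^3+(aq)] in Q = 10^{−6.993} yields log [In^3+(aq)] = −0.169, i.e. 0.68 M.

0.68 M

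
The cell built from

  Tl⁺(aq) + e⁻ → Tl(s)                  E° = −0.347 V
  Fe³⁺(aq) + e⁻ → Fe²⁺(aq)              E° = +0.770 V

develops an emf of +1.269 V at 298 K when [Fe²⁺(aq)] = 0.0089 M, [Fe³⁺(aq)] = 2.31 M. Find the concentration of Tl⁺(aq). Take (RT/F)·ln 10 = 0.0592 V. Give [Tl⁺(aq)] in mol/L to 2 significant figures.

The Fe³⁺/Fe²⁺ couple has the larger reduction potential, so it is the cathode: E°cell = +0.770 − (−0.347) = +1.117 V and n = 1.
Since E = E° − (0.0592/n)·log Q, log Q = n(E° − E)/0.0592 = −2.568.
The balanced reaction is Fe³⁺(aq) + Tl(s) → Fe²⁺(aq) + Tl⁺(aq), so Q = ([Fe²⁺(aq)]·[Tl⁺(aq)]) / [Fe³⁺(aq)].
Isolating [Tl⁺(aq)] in Q = 10^{−2.568} yields log [Tl⁺(aq)] = −0.154, i.e. 0.70 M.

0.70 M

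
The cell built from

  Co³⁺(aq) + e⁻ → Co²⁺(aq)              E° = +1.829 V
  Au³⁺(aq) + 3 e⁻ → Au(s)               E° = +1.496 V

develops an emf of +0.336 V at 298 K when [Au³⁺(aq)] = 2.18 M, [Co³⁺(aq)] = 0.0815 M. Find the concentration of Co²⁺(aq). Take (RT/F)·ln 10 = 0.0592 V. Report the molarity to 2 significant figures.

0.056 M

Co³⁺/Co²⁺ is the cathode (higher E°); E°cell = +1.829 − (+1.496) = +0.333 V with n = 3.
Since E = E° − (0.0592/n)·log Q, log Q = n(E° − E)/0.0592 = −0.152.
The balanced reaction is 3 Co³⁺(aq) + Au(s) → 3 Co²⁺(aq) + Au³⁺(aq), so Q = ([Co²⁺(aq)]^3·[Au³⁺(aq)]) / [Co³⁺(aq)]^3.
Isolating [Co²⁺(aq)] in Q = 10^{−0.152} yields log [Co²⁺(aq)] = −1.252, i.e. 0.056 M.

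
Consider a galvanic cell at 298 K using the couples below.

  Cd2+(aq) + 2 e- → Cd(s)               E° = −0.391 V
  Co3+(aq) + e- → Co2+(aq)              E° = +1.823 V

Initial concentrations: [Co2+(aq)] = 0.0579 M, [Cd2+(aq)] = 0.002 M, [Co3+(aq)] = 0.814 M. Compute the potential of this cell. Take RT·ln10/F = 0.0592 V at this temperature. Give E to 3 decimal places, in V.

+2.362 V

The Co³⁺/Co²⁺ couple has the more positive E°, so it is the cathode; Cd²⁺/Cd is the anode.
E°cell = E°cat − E°an = +1.823 − (−0.391) = +2.214 V; n = 2.
The balanced reaction is 2 Co3+(aq) + Cd(s) → 2 Co2+(aq) + Cd2+(aq), so Q = ([Co2+(aq)]^2·[Cd2+(aq)]) / [Co3+(aq)]^2 = 1.01×10^−5 and log Q = −4.995.
Applying E = E° − (RT ln10/nF)·log Q gives +2.214 − (0.0592/2)(−4.995) = +2.362 V.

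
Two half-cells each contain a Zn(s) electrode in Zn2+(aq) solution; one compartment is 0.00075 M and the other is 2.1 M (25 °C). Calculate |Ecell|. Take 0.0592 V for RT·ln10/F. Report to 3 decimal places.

For a concentration cell E°cell = 0, since both electrodes use the same couple.
The compartment with the higher Zn2+(aq) concentration (2.1 M) acts as the cathode; ions are reduced there and produced at the dilute (0.00075 M) anode.
With n = 2, Ecell = −(0.0592/2)·log([dilute]/[conc]) = −(0.0592/2)·log(0.00075/2.1) = +0.102 V.

0.102 V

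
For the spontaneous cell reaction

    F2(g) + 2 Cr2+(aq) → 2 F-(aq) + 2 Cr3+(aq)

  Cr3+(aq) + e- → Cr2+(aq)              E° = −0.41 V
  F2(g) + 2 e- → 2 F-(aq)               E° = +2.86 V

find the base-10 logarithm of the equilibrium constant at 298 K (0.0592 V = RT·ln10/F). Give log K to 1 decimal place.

The F₂/F⁻ couple is reduced (cathode); E°cell = +2.86 − (−0.41) = +3.27 V with n = 2.
At equilibrium E = 0, so log K = nE°cell / 0.0592 = (2)(+3.27) / 0.0592 = 110.5.

log K = 110.5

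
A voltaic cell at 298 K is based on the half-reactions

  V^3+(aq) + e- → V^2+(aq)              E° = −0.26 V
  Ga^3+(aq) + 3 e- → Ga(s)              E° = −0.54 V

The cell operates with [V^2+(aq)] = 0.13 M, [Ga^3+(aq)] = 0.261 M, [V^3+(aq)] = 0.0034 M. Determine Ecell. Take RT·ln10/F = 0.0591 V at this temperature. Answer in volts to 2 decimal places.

+0.20 V

The V³⁺/V²⁺ couple has the more positive E°, so it is the cathode; Ga³⁺/Ga is the anode.
The standard potential is −0.26 − (−0.54) = +0.28 V and the balanced reaction transfers n = 3 electrons.
The balanced reaction is 3 V^3+(aq) + Ga(s) → 3 V^2+(aq) + Ga^3+(aq), so Q = ([V^2+(aq)]^3·[Ga^3+(aq)]) / [V^3+(aq)]^3 = 1.46×10^4 and log Q = 4.164.
By the Nernst equation, E = +0.28 − (0.0591/3)·(4.164) = +0.20 V.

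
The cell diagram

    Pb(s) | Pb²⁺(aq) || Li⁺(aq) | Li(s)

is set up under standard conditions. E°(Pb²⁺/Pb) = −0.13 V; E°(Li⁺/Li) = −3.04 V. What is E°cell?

−2.91 V

By convention the left-hand electrode in cell notation is the anode (oxidation) and the right-hand electrode is the cathode (reduction).
E°cell = E°(right) − E°(left) = −3.04 − (−0.13) = −2.91 V.
The negative sign shows that, as written, the cell would require an external voltage to drive the reaction.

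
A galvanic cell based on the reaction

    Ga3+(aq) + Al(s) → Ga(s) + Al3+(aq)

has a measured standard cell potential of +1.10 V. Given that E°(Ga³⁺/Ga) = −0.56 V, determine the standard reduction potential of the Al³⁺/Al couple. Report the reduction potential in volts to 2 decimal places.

−1.66 V

In the reaction as written the Ga³⁺/Ga couple is reduced (cathode) and Al³⁺/Al is oxidized (anode), so E°cell = E°(Ga³⁺/Ga) − E°(Al³⁺/Al).
E°(Al³⁺/Al) = E°(cathode) − E°cell = −0.56 − (+1.10) = −1.66 V.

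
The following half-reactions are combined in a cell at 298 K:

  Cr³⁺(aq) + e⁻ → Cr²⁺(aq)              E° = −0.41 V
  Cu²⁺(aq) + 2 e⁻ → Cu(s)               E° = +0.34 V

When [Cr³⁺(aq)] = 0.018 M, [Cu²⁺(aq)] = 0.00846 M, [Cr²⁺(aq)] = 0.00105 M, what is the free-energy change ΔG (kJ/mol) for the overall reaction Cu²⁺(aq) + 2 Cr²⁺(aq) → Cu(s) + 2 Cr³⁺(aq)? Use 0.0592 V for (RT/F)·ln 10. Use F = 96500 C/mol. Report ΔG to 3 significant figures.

−119 kJ/mol

E°cell = +0.34 − (−0.41) = +0.75 V; the balanced reaction transfers n = 2 electrons.
Q = [Cr³⁺(aq)]^2 / ([Cu²⁺(aq)]·[Cr²⁺(aq)]^2) = 3.47×10^4, so log Q = 4.541 and E = +0.75 − (0.0592/2)(4.541) = +0.6156 V.
Finally ΔG = −nFE = −(2)(96500 C/mol)(+0.6156 V) = −119 kJ/mol.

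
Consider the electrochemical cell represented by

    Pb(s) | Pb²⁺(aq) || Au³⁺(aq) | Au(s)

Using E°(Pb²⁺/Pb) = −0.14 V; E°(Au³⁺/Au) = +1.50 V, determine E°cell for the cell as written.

By convention the left-hand electrode in cell notation is the anode (oxidation) and the right-hand electrode is the cathode (reduction).
E°cell = E°(right) − E°(left) = +1.50 − (−0.14) = +1.64 V.

+1.64 V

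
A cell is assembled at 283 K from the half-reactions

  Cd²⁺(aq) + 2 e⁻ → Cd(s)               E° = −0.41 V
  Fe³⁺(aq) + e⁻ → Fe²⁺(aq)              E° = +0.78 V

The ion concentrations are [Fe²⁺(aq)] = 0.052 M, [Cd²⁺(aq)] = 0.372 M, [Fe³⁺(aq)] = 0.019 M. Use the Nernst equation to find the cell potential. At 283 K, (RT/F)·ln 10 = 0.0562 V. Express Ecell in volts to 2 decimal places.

Since E°(Fe³⁺/Fe²⁺) > E°(Cd²⁺/Cd), Fe³⁺/Fe²⁺ serves as the cathode.
E°cell = E°cat − E°an = +0.78 − (−0.41) = +1.19 V; n = 2.
The balanced reaction is 2 Fe³⁺(aq) + Cd(s) → 2 Fe²⁺(aq) + Cd²⁺(aq), so Q = ([Fe²⁺(aq)]^2·[Cd²⁺(aq)]) / [Fe³⁺(aq)]^2 = 2.79 and log Q = 0.445.
By the Nernst equation, E = +1.19 − (0.0562/2)·(0.445) = +1.18 V.

+1.18 V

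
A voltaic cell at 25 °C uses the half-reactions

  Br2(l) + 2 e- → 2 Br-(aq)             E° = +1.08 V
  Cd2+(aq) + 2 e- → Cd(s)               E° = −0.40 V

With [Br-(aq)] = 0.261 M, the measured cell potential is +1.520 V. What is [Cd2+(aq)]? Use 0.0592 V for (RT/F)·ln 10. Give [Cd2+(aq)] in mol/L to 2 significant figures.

0.65 M

The Br₂/Br⁻ couple has the larger reduction potential, so it is the cathode: E°cell = +1.08 − (−0.40) = +1.48 V and n = 2.
Rearranging E = E° − (0.0592/n)·log Q gives log Q = 2(+1.48 − (+1.520))/0.0592 = −1.351.
Balancing electrons gives Br2(l) + Cd(s) → 2 Br-(aq) + Cd2+(aq); thus Q = [Br-(aq)]^2·[Cd2+(aq)].
Substituting the known concentrations and solving, log [Cd2+(aq)] = −0.184 and [Cd2+(aq)] = 0.65 M.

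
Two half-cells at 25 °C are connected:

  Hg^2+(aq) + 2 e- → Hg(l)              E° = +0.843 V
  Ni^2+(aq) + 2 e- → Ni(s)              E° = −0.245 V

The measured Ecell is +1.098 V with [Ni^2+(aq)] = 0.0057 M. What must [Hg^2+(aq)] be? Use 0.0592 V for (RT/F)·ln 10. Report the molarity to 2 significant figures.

0.012 M

Hg²⁺/Hg is the cathode (higher E°); E°cell = +0.843 − (−0.245) = +1.088 V with n = 2.
Rearranging E = E° − (0.0592/n)·log Q gives log Q = 2(+1.088 − (+1.098))/0.0592 = −0.338.
Balancing electrons gives Hg^2+(aq) + Ni(s) → Hg(l) + Ni^2+(aq); thus Q = [Ni^2+(aq)] / [Hg^2+(aq)].
Isolating [Hg^2+(aq)] in Q = 10^{−0.338} yields log [Hg^2+(aq)] = −1.906, i.e. 0.012 M.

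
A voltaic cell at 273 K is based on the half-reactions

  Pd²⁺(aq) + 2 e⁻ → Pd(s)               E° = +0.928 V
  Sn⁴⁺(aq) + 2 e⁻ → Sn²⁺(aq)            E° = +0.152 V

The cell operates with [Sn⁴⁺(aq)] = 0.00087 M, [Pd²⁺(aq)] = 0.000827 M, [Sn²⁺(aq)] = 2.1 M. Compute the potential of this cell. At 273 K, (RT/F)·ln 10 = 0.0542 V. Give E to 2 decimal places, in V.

+0.78 V

The Pd²⁺/Pd couple has the more positive E°, so it is the cathode; Sn⁴⁺/Sn²⁺ is the anode.
E°cell = +0.928 − (+0.152) = +0.776 V, with n = 2 electrons transferred.
Balancing gives Pd²⁺(aq) + Sn²⁺(aq) → Pd(s) + Sn⁴⁺(aq); hence Q = [Sn⁴⁺(aq)] / ([Pd²⁺(aq)]·[Sn²⁺(aq)]) = 0.501 (log Q = −0.300).
E = E° − (0.0542/n)·log Q = +0.776 − (0.0542/2)(−0.300) = +0.78 V.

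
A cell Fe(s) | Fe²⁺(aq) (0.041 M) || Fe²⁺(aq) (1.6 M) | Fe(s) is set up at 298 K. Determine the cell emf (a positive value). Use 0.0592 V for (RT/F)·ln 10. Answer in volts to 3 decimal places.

For a concentration cell E°cell = 0, since both electrodes use the same couple.
The compartment with the higher Fe²⁺(aq) concentration (1.6 M) acts as the cathode; ions are reduced there and produced at the dilute (0.041 M) anode.
With n = 2, Ecell = −(0.0592/2)·log([dilute]/[conc]) = −(0.0592/2)·log(0.041/1.6) = +0.047 V.

0.047 V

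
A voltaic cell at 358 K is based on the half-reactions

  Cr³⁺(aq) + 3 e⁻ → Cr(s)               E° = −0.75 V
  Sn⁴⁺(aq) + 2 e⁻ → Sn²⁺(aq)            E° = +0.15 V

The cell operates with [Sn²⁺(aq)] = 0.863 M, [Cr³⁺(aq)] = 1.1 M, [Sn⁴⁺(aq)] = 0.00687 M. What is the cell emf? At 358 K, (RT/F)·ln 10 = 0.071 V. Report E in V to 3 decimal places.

The Sn⁴⁺/Sn²⁺ couple has the more positive E°, so it is the cathode; Cr³⁺/Cr is the anode.
E°cell = +0.15 − (−0.75) = +0.90 V, with n = 6 electrons transferred.
For the overall reaction 3 Sn⁴⁺(aq) + 2 Cr(s) → 3 Sn²⁺(aq) + 2 Cr³⁺(aq), Q = ([Sn²⁺(aq)]^3·[Cr³⁺(aq)]^2) / [Sn⁴⁺(aq)]^3 = 2.4×10^6, giving log Q = 6.380.
Applying E = E° − (RT ln10/nF)·log Q gives +0.90 − (0.071/6)(6.380) = +0.825 V.

+0.825 V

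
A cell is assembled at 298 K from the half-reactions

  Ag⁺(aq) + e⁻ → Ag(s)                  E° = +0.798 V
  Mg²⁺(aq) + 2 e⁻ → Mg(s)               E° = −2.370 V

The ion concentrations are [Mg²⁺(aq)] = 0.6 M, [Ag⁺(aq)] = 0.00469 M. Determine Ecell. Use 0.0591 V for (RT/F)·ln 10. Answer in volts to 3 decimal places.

+3.037 V

Since E°(Ag⁺/Ag) > E°(Mg²⁺/Mg), Ag⁺/Ag serves as the cathode.
E°cell = +0.798 − (−2.370) = +3.168 V, with n = 2 electrons transferred.
For the overall reaction 2 Ag⁺(aq) + Mg(s) → 2 Ag(s) + Mg²⁺(aq), Q = [Mg²⁺(aq)] / [Ag⁺(aq)]^2 = 2.73×10^4, giving log Q = 4.436.
By the Nernst equation, E = +3.168 − (0.0591/2)·(4.436) = +3.037 V.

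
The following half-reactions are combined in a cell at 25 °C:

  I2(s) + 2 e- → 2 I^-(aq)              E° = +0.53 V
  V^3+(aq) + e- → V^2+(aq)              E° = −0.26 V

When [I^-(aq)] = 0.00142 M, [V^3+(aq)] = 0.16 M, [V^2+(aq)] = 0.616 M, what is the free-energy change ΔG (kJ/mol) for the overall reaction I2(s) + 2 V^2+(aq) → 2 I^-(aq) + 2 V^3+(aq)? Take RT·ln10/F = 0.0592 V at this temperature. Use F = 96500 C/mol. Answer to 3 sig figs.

−192 kJ/mol

The standard cell potential is +0.53 − (−0.26) = +0.79 V, with n = 2 electrons in the balanced equation.
Q = ([I^-(aq)]^2·[V^3+(aq)]^2) / [V^2+(aq)]^2 = 1.36×10^−7, so log Q = −6.866 and E = +0.79 − (0.0592/2)(−6.866) = +0.9932 V.
Then ΔG = −nFE = −2 × 96500 × +0.9932 J/mol = −192 kJ/mol.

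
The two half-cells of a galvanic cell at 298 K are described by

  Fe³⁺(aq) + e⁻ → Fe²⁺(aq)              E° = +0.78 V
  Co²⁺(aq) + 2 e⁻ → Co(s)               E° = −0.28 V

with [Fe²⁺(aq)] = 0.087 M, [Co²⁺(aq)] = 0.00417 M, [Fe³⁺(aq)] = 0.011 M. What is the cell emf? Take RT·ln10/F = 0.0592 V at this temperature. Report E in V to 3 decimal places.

+1.077 V

Since E°(Fe³⁺/Fe²⁺) > E°(Co²⁺/Co), Fe³⁺/Fe²⁺ serves as the cathode.
E°cell = +0.78 − (−0.28) = +1.06 V, with n = 2 electrons transferred.
Balancing gives 2 Fe³⁺(aq) + Co(s) → 2 Fe²⁺(aq) + Co²⁺(aq); hence Q = ([Fe²⁺(aq)]^2·[Co²⁺(aq)]) / [Fe³⁺(aq)]^2 = 0.261 (log Q = −0.584).
E = E° − (0.0592/n)·log Q = +1.06 − (0.0592/2)(−0.584) = +1.077 V.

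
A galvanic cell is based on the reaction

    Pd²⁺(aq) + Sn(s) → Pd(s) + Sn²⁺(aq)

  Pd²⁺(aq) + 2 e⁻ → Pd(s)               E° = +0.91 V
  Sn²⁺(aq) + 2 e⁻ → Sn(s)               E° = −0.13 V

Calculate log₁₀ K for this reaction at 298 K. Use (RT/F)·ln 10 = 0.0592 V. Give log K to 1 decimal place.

The Pd²⁺/Pd couple is reduced (cathode); E°cell = +0.91 − (−0.13) = +1.04 V with n = 2.
At equilibrium E = 0, so log K = nE°cell / 0.0592 = (2)(+1.04) / 0.0592 = 35.1.

log K = 35.1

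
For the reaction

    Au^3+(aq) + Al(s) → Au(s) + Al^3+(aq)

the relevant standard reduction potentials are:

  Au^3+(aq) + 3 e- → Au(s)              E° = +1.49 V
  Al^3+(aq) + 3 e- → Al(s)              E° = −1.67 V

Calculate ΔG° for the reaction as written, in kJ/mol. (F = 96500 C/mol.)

−915 kJ/mol

In the reaction as written Au^3+(aq) is reduced, so the Au³⁺/Au couple is the cathode and Al³⁺/Al is the anode.
E°cell = +1.49 − (−1.67) = +3.16 V; balancing electrons gives n = 3.
ΔG° = −nFE°cell = −(3)(96500)(+3.16) J/mol = −915 kJ/mol.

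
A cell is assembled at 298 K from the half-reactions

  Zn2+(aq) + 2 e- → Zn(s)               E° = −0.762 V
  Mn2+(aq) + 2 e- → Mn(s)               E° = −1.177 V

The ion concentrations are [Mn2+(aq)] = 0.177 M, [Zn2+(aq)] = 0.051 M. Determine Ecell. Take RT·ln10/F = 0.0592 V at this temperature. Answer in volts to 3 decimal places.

Zn²⁺/Zn is reduced (cathode, E° = −0.762 V) and Mn²⁺/Mn is oxidized (anode).
E°cell = −0.762 − (−1.177) = +0.415 V, with n = 2 electrons transferred.
For the overall reaction Zn2+(aq) + Mn(s) → Zn(s) + Mn2+(aq), Q = [Mn2+(aq)] / [Zn2+(aq)] = 3.47, giving log Q = 0.540.
By the Nernst equation, E = +0.415 − (0.0592/2)·(0.540) = +0.399 V.

+0.399 V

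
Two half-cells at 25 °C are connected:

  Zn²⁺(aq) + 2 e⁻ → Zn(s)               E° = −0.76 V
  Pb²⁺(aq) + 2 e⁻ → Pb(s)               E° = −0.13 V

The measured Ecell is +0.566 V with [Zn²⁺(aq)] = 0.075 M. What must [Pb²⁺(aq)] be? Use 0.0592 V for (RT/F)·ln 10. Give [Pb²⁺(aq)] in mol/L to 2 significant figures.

With Pb²⁺/Pb at the cathode and Zn²⁺/Zn at the anode, E°cell = −0.13 − (−0.76) = +0.63 V (n = 2).
Rearranging E = E° − (0.0592/n)·log Q gives log Q = 2(+0.63 − (+0.566))/0.0592 = 2.162.
For Pb²⁺(aq) + Zn(s) → Pb(s) + Zn²⁺(aq), the reaction quotient is Q = [Zn²⁺(aq)] / [Pb²⁺(aq)].
Substituting the known concentrations and solving, log [Pb²⁺(aq)] = −3.287 and [Pb²⁺(aq)] = 0.00052 M.

0.00052 M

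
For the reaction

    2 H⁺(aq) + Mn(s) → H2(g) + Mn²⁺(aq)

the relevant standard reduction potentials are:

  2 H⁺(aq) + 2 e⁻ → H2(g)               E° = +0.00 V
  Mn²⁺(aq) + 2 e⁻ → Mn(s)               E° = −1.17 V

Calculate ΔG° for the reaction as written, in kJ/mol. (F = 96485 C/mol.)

−226 kJ/mol

In the reaction as written H⁺(aq) is reduced, so the 2H⁺/H₂ couple is the cathode and Mn²⁺/Mn is the anode.
E°cell = +0.00 − (−1.17) = +1.17 V; balancing electrons gives n = 2.
ΔG° = −nFE°cell = −(2)(96485)(+1.17) J/mol = −226 kJ/mol.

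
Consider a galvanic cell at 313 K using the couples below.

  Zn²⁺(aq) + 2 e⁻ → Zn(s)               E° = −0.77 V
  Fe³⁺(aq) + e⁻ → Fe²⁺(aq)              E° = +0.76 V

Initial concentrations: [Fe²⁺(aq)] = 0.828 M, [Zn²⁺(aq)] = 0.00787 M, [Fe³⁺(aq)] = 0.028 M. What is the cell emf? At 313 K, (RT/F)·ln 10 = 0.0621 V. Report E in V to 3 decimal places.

+1.504 V

Since E°(Fe³⁺/Fe²⁺) > E°(Zn²⁺/Zn), Fe³⁺/Fe²⁺ serves as the cathode.
E°cell = +0.76 − (−0.77) = +1.53 V, with n = 2 electrons transferred.
The balanced reaction is 2 Fe³⁺(aq) + Zn(s) → 2 Fe²⁺(aq) + Zn²⁺(aq), so Q = ([Fe²⁺(aq)]^2·[Zn²⁺(aq)]) / [Fe³⁺(aq)]^2 = 6.88 and log Q = 0.838.
By the Nernst equation, E = +1.53 − (0.0621/2)·(0.838) = +1.504 V.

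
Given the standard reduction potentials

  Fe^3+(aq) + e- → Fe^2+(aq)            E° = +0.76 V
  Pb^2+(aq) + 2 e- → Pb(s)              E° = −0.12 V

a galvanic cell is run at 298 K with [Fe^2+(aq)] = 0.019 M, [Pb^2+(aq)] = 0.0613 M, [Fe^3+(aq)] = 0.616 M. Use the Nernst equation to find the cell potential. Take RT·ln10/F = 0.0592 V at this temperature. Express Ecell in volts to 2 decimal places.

Since E°(Fe³⁺/Fe²⁺) > E°(Pb²⁺/Pb), Fe³⁺/Fe²⁺ serves as the cathode.
E°cell = E°cat − E°an = +0.76 − (−0.12) = +0.88 V; n = 2.
Balancing gives 2 Fe^3+(aq) + Pb(s) → 2 Fe^2+(aq) + Pb^2+(aq); hence Q = ([Fe^2+(aq)]^2·[Pb^2+(aq)]) / [Fe^3+(aq)]^2 = 5.83×10^−5 (log Q = −4.234).
E = E° − (0.0592/n)·log Q = +0.88 − (0.0592/2)(−4.234) = +1.01 V.

+1.01 V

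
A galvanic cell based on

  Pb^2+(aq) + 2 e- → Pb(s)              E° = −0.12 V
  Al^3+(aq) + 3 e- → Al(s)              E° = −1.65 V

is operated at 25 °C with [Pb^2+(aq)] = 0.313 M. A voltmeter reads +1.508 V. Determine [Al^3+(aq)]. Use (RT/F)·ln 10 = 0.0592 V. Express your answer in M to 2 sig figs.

2.3 M

Pb²⁺/Pb is the cathode (higher E°); E°cell = −0.12 − (−1.65) = +1.53 V with n = 6.
Since E = E° − (0.0592/n)·log Q, log Q = n(E° − E)/0.0592 = 2.230.
The balanced reaction is 3 Pb^2+(aq) + 2 Al(s) → 3 Pb(s) + 2 Al^3+(aq), so Q = [Al^3+(aq)]^2 / [Pb^2+(aq)]^3.
Substituting the known concentrations and solving, log [Al^3+(aq)] = 0.358 and [Al^3+(aq)] = 2.3 M.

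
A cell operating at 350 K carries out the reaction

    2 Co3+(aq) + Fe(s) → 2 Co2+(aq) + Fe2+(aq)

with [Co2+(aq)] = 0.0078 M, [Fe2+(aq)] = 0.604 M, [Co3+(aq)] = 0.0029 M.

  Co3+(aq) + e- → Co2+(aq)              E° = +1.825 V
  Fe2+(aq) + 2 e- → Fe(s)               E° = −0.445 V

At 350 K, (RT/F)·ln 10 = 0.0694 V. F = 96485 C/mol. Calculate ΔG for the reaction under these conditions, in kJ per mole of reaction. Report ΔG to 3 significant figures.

With Co³⁺/Co²⁺ reduced at the cathode, E°cell = +1.825 − (−0.445) = +2.270 V and n = 2.
The reaction quotient is ([Co2+(aq)]^2·[Fe2+(aq)]) / [Co3+(aq)]^2 = 4.37; by Nernst, E = +2.270 − (0.0694/2)(0.640) = +2.2478 V.
Then ΔG = −nFE = −2 × 96485 × +2.2478 J/mol = −434 kJ/mol.

−434 kJ/mol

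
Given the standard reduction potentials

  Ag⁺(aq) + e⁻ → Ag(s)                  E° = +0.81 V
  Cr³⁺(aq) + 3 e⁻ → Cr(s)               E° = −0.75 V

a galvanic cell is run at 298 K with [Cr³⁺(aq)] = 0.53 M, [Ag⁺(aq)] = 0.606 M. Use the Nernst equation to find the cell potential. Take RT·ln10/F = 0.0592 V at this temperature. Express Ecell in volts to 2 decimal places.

+1.55 V

Ag⁺/Ag is reduced (cathode, E° = +0.81 V) and Cr³⁺/Cr is oxidized (anode).
E°cell = E°cat − E°an = +0.81 − (−0.75) = +1.56 V; n = 3.
Balancing gives 3 Ag⁺(aq) + Cr(s) → 3 Ag(s) + Cr³⁺(aq); hence Q = [Cr³⁺(aq)] / [Ag⁺(aq)]^3 = 2.38 (log Q = 0.377).
Applying E = E° − (RT ln10/nF)·log Q gives +1.56 − (0.0592/3)(0.377) = +1.55 V.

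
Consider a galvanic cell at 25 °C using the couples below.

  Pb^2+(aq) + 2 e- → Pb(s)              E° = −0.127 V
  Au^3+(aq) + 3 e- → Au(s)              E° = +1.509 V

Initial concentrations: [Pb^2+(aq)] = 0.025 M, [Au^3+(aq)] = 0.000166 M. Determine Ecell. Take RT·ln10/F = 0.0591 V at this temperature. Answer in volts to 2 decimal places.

Since E°(Au³⁺/Au) > E°(Pb²⁺/Pb), Au³⁺/Au serves as the cathode.
E°cell = E°cat − E°an = +1.509 − (−0.127) = +1.636 V; n = 6.
For the overall reaction 2 Au^3+(aq) + 3 Pb(s) → 2 Au(s) + 3 Pb^2+(aq), Q = [Pb^2+(aq)]^3 / [Au^3+(aq)]^2 = 567, giving log Q = 2.754.
E = E° − (0.0591/n)·log Q = +1.636 − (0.0591/6)(2.754) = +1.61 V.

+1.61 V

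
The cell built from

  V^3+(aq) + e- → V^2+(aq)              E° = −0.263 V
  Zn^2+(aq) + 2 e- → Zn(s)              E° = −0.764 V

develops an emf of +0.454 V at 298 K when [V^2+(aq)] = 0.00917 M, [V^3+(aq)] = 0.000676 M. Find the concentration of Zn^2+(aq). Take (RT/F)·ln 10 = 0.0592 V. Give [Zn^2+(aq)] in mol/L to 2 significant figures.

The V³⁺/V²⁺ couple has the larger reduction potential, so it is the cathode: E°cell = −0.263 − (−0.764) = +0.501 V and n = 2.
From the Nernst equation, log Q = n(E° − E)/0.0592 = 2·(+0.501 − (+0.454))/0.0592 = 1.588.
Balancing electrons gives 2 V^3+(aq) + Zn(s) → 2 V^2+(aq) + Zn^2+(aq); thus Q = ([V^2+(aq)]^2·[Zn^2+(aq)]) / [V^3+(aq)]^2.
Solving for the unknown gives log [Zn^2+(aq)] = −0.677, so [Zn^2+(aq)] ≈ 0.21 M.

0.21 M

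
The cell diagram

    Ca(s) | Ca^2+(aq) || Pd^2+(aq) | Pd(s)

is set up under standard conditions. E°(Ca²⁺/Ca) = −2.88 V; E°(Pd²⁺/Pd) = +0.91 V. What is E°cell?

+3.79 V

By convention the left-hand electrode in cell notation is the anode (oxidation) and the right-hand electrode is the cathode (reduction).
E°cell = E°(right) − E°(left) = +0.91 − (−2.88) = +3.79 V.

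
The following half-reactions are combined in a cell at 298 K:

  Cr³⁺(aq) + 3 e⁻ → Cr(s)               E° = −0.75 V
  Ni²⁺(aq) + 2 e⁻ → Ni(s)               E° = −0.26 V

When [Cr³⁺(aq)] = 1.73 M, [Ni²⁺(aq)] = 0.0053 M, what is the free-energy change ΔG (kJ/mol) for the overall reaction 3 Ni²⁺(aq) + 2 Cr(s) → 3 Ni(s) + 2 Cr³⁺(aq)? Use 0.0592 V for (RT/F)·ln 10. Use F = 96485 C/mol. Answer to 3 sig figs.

−242 kJ/mol

The standard cell potential is −0.26 − (−0.75) = +0.49 V, with n = 6 electrons in the balanced equation.
Here Q = [Cr³⁺(aq)]^2 / [Ni²⁺(aq)]^3 = 2.01×10^7 (log Q = 7.303), giving E = +0.49 − (0.0592/6)·(7.303) = +0.4179 V.
ΔG = −nFE = −(6)(96485)(+0.4179) J/mol = −242 kJ/mol.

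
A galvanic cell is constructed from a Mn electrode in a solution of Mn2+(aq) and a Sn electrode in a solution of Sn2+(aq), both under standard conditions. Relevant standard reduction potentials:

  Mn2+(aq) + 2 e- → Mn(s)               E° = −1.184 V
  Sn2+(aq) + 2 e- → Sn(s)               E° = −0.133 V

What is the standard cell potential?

+1.051 V

Of the two couples in this cell, the one with the more positive reduction potential is reduced at the cathode: here that is Sn²⁺/Sn (−0.133 V); Mn²⁺/Mn (−1.184 V) is the anode.
E°cell = E°(cathode) − E°(anode) = −0.133 − (−1.184) = +1.051 V.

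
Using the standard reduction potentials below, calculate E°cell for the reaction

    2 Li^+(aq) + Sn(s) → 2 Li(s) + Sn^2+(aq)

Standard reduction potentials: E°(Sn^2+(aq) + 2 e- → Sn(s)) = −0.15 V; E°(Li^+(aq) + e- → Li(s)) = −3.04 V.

−2.89 V

In the reaction as written, Li^+(aq) is reduced (cathode) and Sn^2+(aq) is produced by oxidation at the anode.
E°cell = E°(cathode) − E°(anode) = −3.04 − (−0.15) = −2.89 V.
The negative E°cell means the reaction is non-spontaneous in the direction written.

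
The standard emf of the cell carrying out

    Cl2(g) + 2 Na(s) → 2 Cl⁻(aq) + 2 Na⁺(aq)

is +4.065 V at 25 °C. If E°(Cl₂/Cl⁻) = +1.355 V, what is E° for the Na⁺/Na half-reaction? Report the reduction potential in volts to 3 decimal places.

In the reaction as written the Cl₂/Cl⁻ couple is reduced (cathode) and Na⁺/Na is oxidized (anode), so E°cell = E°(Cl₂/Cl⁻) − E°(Na⁺/Na).
E°(Na⁺/Na) = E°(cathode) − E°cell = +1.355 − (+4.065) = −2.710 V.

−2.710 V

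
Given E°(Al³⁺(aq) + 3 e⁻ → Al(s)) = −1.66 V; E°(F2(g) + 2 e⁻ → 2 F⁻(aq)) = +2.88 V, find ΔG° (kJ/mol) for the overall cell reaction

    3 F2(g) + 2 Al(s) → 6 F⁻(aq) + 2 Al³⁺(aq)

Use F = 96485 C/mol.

−2628 kJ/mol

In the reaction as written F2(g) is reduced, so the F₂/F⁻ couple is the cathode and Al³⁺/Al is the anode.
E°cell = +2.88 − (−1.66) = +4.54 V; balancing electrons gives n = 6.
ΔG° = −nFE°cell = −(6)(96485)(+4.54) J/mol = −2628 kJ/mol.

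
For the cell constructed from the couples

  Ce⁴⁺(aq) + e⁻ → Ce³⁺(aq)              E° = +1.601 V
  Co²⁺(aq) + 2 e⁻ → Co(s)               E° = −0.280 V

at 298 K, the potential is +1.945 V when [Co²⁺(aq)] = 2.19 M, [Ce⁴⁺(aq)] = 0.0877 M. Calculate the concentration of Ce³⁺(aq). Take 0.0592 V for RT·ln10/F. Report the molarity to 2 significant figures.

Ce⁴⁺/Ce³⁺ is the cathode (higher E°); E°cell = +1.601 − (−0.280) = +1.881 V with n = 2.
Since E = E° − (0.0592/n)·log Q, log Q = n(E° − E)/0.0592 = −2.162.
For 2 Ce⁴⁺(aq) + Co(s) → 2 Ce³⁺(aq) + Co²⁺(aq), the reaction quotient is Q = ([Ce³⁺(aq)]^2·[Co²⁺(aq)]) / [Ce⁴⁺(aq)]^2.
Isolating [Ce³⁺(aq)] in Q = 10^{−2.162} yields log [Ce³⁺(aq)] = −2.308, i.e. 0.0049 M.

0.0049 M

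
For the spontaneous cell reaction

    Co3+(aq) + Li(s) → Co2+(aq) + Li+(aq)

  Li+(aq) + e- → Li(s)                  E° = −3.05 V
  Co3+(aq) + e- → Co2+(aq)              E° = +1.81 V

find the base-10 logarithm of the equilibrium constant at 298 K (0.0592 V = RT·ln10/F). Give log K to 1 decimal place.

log K = 82.1

The Co³⁺/Co²⁺ couple is reduced (cathode); E°cell = +1.81 − (−3.05) = +4.86 V with n = 1.
At equilibrium E = 0, so log K = nE°cell / 0.0592 = (1)(+4.86) / 0.0592 = 82.1.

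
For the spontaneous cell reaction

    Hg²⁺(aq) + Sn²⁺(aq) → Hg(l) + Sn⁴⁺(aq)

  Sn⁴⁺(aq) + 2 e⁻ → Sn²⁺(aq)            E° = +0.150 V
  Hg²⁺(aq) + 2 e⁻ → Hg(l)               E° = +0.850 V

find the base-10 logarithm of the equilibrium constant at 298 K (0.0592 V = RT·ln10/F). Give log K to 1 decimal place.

log K = 23.6

The Hg²⁺/Hg couple is reduced (cathode); E°cell = +0.850 − (+0.150) = +0.700 V with n = 2.
At equilibrium E = 0, so log K = nE°cell / 0.0592 = (2)(+0.700) / 0.0592 = 23.6.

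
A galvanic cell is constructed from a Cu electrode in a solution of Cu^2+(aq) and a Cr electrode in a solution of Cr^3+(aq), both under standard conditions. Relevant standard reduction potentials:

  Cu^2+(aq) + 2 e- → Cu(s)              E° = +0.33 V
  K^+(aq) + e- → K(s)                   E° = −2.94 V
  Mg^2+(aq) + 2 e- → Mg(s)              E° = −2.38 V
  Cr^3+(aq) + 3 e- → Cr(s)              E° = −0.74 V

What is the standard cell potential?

+1.07 V

The Cu²⁺/Cu couple has the higher E°, so Cu ion is reduced (cathode) and Cr is oxidized (anode).
E°cell = E°(cathode) − E°(anode) = +0.33 − (−0.74) = +1.07 V.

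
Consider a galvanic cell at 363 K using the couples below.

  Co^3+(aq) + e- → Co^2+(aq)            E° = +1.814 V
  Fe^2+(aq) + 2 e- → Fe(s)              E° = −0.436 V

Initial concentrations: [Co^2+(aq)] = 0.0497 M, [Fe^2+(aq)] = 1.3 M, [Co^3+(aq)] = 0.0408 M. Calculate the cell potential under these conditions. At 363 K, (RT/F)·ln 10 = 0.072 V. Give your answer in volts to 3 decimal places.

+2.240 V

Co³⁺/Co²⁺ is reduced (cathode, E° = +1.814 V) and Fe²⁺/Fe is oxidized (anode).
The standard potential is +1.814 − (−0.436) = +2.250 V and the balanced reaction transfers n = 2 electrons.
Balancing gives 2 Co^3+(aq) + Fe(s) → 2 Co^2+(aq) + Fe^2+(aq); hence Q = ([Co^2+(aq)]^2·[Fe^2+(aq)]) / [Co^3+(aq)]^2 = 1.93 (log Q = 0.285).
By the Nernst equation, E = +2.250 − (0.072/2)·(0.285) = +2.240 V.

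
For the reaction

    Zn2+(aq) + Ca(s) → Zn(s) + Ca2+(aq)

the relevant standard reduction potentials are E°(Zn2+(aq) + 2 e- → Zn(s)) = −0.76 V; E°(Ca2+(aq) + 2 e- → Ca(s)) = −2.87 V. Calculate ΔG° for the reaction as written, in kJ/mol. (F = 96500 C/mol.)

−407 kJ/mol

In the reaction as written Zn2+(aq) is reduced, so the Zn²⁺/Zn couple is the cathode and Ca²⁺/Ca is the anode.
E°cell = −0.76 − (−2.87) = +2.11 V; balancing electrons gives n = 2.
ΔG° = −nFE°cell = −(2)(96500)(+2.11) J/mol = −407 kJ/mol.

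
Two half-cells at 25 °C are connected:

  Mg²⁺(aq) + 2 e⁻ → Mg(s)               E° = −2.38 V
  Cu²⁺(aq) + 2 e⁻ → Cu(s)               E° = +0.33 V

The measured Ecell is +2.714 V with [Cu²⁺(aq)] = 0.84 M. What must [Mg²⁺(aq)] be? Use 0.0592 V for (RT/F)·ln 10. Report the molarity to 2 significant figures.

0.62 M

Cu²⁺/Cu is the cathode (higher E°); E°cell = +0.33 − (−2.38) = +2.71 V with n = 2.
From the Nernst equation, log Q = n(E° − E)/0.0592 = 2·(+2.71 − (+2.714))/0.0592 = −0.135.
The balanced reaction is Cu²⁺(aq) + Mg(s) → Cu(s) + Mg²⁺(aq), so Q = [Mg²⁺(aq)] / [Cu²⁺(aq)].
Substituting the known concentrations and solving, log [Mg²⁺(aq)] = −0.211 and [Mg²⁺(aq)] = 0.62 M.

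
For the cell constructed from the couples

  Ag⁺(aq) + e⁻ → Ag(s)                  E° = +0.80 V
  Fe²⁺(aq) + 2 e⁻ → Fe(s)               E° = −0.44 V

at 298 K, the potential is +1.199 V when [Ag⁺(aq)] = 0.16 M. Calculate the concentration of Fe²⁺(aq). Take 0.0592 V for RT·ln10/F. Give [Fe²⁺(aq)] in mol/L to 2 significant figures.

The Ag⁺/Ag couple has the larger reduction potential, so it is the cathode: E°cell = +0.80 − (−0.44) = +1.24 V and n = 2.
Since E = E° − (0.0592/n)·log Q, log Q = n(E° − E)/0.0592 = 1.385.
The balanced reaction is 2 Ag⁺(aq) + Fe(s) → 2 Ag(s) + Fe²⁺(aq), so Q = [Fe²⁺(aq)] / [Ag⁺(aq)]^2.
Isolating [Fe²⁺(aq)] in Q = 10^{1.385} yields log [Fe²⁺(aq)] = −0.207, i.e. 0.62 M.

0.62 M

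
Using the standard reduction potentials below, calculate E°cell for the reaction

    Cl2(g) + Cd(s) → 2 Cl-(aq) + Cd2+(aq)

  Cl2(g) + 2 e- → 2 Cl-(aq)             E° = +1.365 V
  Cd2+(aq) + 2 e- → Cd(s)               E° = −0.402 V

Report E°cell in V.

+1.767 V

In the reaction as written, Cl2(g) is reduced (cathode) and Cd2+(aq) is produced by oxidation at the anode.
E°cell = E°(cathode) − E°(anode) = +1.365 − (−0.402) = +1.767 V.
The positive value indicates the reaction is spontaneous as written.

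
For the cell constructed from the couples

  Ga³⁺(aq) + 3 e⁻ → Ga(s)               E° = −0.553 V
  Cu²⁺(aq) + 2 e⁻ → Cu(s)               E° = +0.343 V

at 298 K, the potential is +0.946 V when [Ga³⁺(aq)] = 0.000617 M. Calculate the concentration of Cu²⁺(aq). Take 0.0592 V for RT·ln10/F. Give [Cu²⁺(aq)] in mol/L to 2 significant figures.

With Cu²⁺/Cu at the cathode and Ga³⁺/Ga at the anode, E°cell = +0.343 − (−0.553) = +0.896 V (n = 6).
Rearranging E = E° − (0.0592/n)·log Q gives log Q = 6(+0.896 − (+0.946))/0.0592 = −5.068.
Balancing electrons gives 3 Cu²⁺(aq) + 2 Ga(s) → 3 Cu(s) + 2 Ga³⁺(aq); thus Q = [Ga³⁺(aq)]^2 / [Cu²⁺(aq)]^3.
Isolating [Cu²⁺(aq)] in Q = 10^{−5.068} yields log [Cu²⁺(aq)] = −0.450, i.e. 0.35 M.

0.35 M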